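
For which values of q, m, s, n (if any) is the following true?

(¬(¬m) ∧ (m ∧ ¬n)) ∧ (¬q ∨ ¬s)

q = True, m = True, s = False, n = False

  ¬(¬m) ∧ (m ∧ ¬n) = True
    ¬(¬m) = True
      ¬m = False
    m ∧ ¬n = True
      ¬n = True
  ¬q ∨ ¬s = True
    ¬q = False
    ¬s = True
Both conjuncts True, so the formula holds.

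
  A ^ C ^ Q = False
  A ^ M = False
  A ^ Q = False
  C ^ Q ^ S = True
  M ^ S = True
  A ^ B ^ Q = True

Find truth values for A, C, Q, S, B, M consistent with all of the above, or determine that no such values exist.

A: False; C: False; Q: False; S: True; B: True; M: False

A ^ C ^ Q = F ^ F ^ F = False ✓
A ^ M = F ^ F = False ✓
A ^ Q = F ^ F = False ✓
C ^ Q ^ S = F ^ F ^ T = True ✓
M ^ S = F ^ T = True ✓
A ^ B ^ Q = F ^ T ^ F = True ✓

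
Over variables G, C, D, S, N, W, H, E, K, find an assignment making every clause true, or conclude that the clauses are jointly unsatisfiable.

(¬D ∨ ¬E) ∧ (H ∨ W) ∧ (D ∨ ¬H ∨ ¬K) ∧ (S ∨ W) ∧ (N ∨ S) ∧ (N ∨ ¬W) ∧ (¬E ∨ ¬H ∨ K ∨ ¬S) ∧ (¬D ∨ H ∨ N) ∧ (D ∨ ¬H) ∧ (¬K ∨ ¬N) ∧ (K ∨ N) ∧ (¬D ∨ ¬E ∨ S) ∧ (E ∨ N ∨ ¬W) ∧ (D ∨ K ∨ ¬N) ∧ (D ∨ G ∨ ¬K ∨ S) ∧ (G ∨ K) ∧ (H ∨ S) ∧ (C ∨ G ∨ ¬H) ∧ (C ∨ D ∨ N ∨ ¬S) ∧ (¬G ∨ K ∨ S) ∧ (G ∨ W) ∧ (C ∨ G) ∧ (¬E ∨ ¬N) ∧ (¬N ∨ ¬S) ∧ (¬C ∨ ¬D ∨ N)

G = True, C = False, D = True, S = True, N = False, W = False, H = True, E = False, K = True

Set G = True.
Set C = False.
Try D = False:
  (D ∨ ¬H) forces H = False.
  (H ∨ W) forces W = True.
  (N ∨ ¬W) forces N = True.
  (¬K ∨ ¬N) forces K = False.
  clause (D ∨ K ∨ ¬N) is falsified — backtrack.
So D = True.
  then (¬D ∨ ¬E) forces E = False.
Set S = True.
  then (¬N ∨ ¬S) forces N = False.
  then (N ∨ ¬W) forces W = False.
  then (¬D ∨ H ∨ N) forces H = True.
  then (K ∨ N) forces K = True.
All clauses satisfied.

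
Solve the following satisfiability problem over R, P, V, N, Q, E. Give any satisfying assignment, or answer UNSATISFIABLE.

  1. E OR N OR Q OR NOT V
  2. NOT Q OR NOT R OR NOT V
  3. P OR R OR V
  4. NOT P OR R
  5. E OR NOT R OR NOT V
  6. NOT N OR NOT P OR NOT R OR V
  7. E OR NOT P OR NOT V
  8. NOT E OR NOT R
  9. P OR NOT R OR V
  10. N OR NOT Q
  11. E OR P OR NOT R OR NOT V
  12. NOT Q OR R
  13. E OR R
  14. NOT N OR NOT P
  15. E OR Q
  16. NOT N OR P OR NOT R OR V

R=F; P=F; V=T; N=T; Q=F; E=T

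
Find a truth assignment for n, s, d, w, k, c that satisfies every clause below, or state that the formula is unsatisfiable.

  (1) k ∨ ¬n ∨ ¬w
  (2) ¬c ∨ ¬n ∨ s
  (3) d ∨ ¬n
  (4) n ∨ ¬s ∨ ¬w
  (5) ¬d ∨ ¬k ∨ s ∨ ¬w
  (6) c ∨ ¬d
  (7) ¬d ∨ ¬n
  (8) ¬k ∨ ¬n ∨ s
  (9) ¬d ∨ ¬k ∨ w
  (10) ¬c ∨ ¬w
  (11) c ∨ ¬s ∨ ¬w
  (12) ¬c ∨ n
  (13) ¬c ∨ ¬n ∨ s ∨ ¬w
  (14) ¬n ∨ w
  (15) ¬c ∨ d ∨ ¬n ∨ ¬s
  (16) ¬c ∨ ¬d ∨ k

n = False, s = False, d = False, w = True, k = True, c = False

Set n = False.
  then (¬c ∨ n) forces c = False.
  then (c ∨ ¬d) forces d = False.
Set s = False.
Set w = True.
Set k = True.
All clauses satisfied.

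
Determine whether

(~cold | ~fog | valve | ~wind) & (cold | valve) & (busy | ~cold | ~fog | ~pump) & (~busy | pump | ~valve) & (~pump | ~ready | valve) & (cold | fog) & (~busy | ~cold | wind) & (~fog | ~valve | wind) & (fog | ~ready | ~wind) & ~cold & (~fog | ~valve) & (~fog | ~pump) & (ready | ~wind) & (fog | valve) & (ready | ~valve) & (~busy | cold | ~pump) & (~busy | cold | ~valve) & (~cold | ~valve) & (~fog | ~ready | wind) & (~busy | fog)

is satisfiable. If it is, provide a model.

Case cold = True:
  Clause (~cold) is falsified — contradiction.
Case cold = False:
  (cold | valve) forces valve = True.
  (cold | fog) forces fog = True.
  Clause (~fog | ~valve) is falsified — contradiction.
Both cases fail, so the formula is unsatisfiable.

The formula is unsatisfiable.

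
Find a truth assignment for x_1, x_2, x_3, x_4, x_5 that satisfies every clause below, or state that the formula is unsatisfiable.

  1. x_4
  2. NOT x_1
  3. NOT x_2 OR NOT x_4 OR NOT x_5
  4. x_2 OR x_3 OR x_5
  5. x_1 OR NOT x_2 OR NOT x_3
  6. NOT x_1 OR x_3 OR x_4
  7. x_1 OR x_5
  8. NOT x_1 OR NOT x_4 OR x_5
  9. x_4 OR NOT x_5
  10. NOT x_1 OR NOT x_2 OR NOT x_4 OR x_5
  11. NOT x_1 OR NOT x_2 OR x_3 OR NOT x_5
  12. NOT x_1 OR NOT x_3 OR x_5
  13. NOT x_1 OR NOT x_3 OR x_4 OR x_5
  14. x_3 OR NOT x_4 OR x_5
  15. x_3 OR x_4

Unit clause (x_4) forces x_4 = True.
Unit clause (NOT x_1) forces x_1 = False.
In (x_1 OR x_5) only x_5 is left, so x_5 = True.
In (NOT x_2 OR NOT x_4 OR NOT x_5) only NOT x_2 is left, so x_2 = False.
Set x_3 = True.
All clauses satisfied.

x_1 = False, x_2 = False, x_3 = True, x_4 = True, x_5 = True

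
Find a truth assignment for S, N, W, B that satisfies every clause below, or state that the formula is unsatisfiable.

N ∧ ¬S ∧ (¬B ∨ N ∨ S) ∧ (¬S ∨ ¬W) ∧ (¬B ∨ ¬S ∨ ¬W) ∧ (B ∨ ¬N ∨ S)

Unit clause (N) forces N = True.
Unit clause (¬S) forces S = False.
In (B ∨ ¬N ∨ S) only B is left, so B = True.
Set W = True.
Check each clause:
  (N): N holds.
  (¬S): ¬S holds.
  (¬B ∨ N ∨ S): N holds.
  (¬S ∨ ¬W): ¬S holds.
  (¬B ∨ ¬S ∨ ¬W): ¬S holds.
  (B ∨ ¬N ∨ S): B holds.
All clauses satisfied.

S = False, N = True, W = True, B = True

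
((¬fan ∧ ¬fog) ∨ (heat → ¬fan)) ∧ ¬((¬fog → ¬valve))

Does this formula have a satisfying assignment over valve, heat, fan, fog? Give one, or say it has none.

valve = True, heat = False, fan = False, fog = False

  (¬fan ∧ ¬fog) ∨ (heat → ¬fan) = True
    ¬fan ∧ ¬fog = True
      ¬fan = True
      ¬fog = True
    heat → ¬fan = True
      ¬fan = True
  ¬((¬fog → ¬valve)) = True
    ¬fog → ¬valve = False
      ¬fog = True
      ¬valve = False
Both conjuncts True, so the formula holds.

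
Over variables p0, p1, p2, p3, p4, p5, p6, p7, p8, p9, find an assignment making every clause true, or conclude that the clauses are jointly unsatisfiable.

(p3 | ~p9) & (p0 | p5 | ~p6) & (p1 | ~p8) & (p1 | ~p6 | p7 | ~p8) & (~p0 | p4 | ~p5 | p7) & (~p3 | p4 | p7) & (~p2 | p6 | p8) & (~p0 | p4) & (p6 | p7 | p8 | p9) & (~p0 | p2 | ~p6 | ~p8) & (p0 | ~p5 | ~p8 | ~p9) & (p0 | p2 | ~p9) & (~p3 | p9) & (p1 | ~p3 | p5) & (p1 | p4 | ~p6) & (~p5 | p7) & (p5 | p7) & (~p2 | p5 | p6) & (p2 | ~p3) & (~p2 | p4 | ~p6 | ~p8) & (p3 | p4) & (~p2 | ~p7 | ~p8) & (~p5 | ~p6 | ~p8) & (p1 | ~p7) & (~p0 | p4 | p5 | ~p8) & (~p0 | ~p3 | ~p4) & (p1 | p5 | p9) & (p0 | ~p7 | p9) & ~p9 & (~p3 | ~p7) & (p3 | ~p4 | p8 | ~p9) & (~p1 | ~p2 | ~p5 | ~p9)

Unit clause (~p9) forces p9 = False.
In (~p3 | p9) only ~p3 is left, so p3 = False.
In (p3 | p4) only p4 is left, so p4 = True.
Try p0 = False:
  (p0 | ~p7 | p9) forces p7 = False.
  (~p5 | p7) forces p5 = False.
  clause (p5 | p7) is falsified — backtrack.
So p0 = True.
Set p1 = True.
Set p2 = False.
Set p5 = False.
  then (p5 | p7) forces p7 = True.
Set p6 = False.
Set p8 = False.
All clauses satisfied.

p0=T, p1=T, p2=F, p3=F, p4=T, p5=F, p6=F, p7=T, p8=F, p9=F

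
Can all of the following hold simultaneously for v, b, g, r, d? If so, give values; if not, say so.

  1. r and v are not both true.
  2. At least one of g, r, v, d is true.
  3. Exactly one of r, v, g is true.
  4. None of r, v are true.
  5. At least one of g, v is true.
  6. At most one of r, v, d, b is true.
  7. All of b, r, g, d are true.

Unsatisfiable — no assignment works.

Case r = True:
  Constraint (4) is violated (r=T) — contradiction.
Case r = False:
  Constraint (7) is violated (r=F) — contradiction.
Both cases fail — unsatisfiable.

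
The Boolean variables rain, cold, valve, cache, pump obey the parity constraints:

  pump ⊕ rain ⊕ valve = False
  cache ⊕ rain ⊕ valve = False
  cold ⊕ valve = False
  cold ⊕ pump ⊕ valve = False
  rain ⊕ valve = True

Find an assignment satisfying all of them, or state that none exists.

The formula is unsatisfiable.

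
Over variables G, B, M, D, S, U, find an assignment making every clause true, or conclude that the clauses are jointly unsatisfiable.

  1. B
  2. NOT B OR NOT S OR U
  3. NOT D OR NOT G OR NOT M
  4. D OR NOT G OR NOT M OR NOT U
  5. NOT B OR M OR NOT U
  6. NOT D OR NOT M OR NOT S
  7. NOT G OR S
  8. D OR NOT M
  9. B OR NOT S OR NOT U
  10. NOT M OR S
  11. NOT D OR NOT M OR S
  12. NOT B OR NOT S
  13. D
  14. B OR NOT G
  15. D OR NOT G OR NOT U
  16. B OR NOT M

Unit clause (B) forces B = True.
In (NOT B OR NOT S) only NOT S is left, so S = False.
Unit clause (D) forces D = True.
In (NOT G OR S) only NOT G is left, so G = False.
In (NOT M OR S) only NOT M is left, so M = False.
In (NOT B OR M OR NOT U) only NOT U is left, so U = False.
All clauses satisfied.

G=F, B=T, M=F, D=T, S=F, U=F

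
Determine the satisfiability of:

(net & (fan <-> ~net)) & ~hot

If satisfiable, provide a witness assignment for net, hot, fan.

net = True, hot = False, fan = False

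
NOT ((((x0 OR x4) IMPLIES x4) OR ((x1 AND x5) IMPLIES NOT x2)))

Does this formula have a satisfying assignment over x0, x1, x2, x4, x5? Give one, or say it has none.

x0: True, x1: True, x2: True, x4: False, x5: True

  NOT ((((x0 OR x4) IMPLIES x4) OR ((x1 AND x5) IMPLIES NOT x2))) = True
    ((x0 OR x4) IMPLIES x4) OR ((x1 AND x5) IMPLIES NOT x2) = False
      (x0 OR x4) IMPLIES x4 = False
        x0 OR x4 = True
      (x1 AND x5) IMPLIES NOT x2 = False
        x1 AND x5 = True
        NOT x2 = False
The formula evaluates to True.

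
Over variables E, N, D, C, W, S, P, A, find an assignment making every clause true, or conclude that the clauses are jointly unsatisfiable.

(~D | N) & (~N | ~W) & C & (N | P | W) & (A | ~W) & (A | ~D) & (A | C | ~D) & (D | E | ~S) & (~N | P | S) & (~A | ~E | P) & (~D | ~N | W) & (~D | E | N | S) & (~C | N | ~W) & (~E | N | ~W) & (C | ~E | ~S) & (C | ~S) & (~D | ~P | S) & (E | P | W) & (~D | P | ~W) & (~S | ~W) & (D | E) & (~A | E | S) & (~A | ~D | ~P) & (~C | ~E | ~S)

Unit clause (C) forces C = True.
Try E = False:
  (D | E) forces D = True.
  (~D | N) forces N = True.
  (~N | ~W) forces W = False.
  clause (~D | ~N | W) is falsified — backtrack.
So E = True.
  then (~C | ~E | ~S) forces S = False.
Set N = True.
  then (~N | ~W) forces W = False.
  then (~N | P | S) forces P = True.
  then (~D | ~N | W) forces D = False.
Set A = True.
All clauses satisfied.

E=T, N=T, D=F, C=T, W=F, S=F, P=T, A=T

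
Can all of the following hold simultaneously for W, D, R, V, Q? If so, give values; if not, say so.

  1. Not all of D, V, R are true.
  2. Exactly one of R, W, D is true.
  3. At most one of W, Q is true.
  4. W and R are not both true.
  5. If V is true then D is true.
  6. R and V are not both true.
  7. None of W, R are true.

W = False; D = True; R = False; V = True; Q = True

  (1) {D, V, R}: 2/3 true — not all ✓
  (2) {R, W, D}: 1 true — exactly one ✓
  (3) {W, Q}: 1 true — at most one ✓
  (4) W=F, R=F — not both ✓
  (5) V=T ⇒ D: T ✓
  (6) R=F, V=T — not both ✓
  (7) {W, R}: 0 true — none ✓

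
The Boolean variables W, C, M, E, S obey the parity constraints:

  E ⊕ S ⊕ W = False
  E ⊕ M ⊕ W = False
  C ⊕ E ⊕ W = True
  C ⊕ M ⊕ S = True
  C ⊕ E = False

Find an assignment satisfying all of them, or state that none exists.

W = True, C = True, M = False, E = True, S = False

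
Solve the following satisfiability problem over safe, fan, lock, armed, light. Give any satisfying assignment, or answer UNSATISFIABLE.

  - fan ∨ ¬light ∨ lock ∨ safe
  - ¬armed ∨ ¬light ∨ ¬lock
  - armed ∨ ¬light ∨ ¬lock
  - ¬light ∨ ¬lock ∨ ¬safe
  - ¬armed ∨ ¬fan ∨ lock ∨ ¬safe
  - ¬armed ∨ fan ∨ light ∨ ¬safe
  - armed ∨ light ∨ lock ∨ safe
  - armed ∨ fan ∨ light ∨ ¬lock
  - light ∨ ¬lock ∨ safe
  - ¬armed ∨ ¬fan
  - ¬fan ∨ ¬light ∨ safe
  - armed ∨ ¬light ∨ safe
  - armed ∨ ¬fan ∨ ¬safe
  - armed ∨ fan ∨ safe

safe = False; fan = False; lock = False; armed = True; light = False

Set safe = False.
Try fan = True:
  (¬armed ∨ ¬fan) forces armed = False.
  (¬fan ∨ ¬light ∨ safe) forces light = False.
  (armed ∨ light ∨ lock ∨ safe) forces lock = True.
  clause (light ∨ ¬lock ∨ safe) is falsified — backtrack.
So fan = False.
  then (armed ∨ fan ∨ safe) forces armed = True.
Try lock = True:
  (¬armed ∨ ¬light ∨ ¬lock) forces light = False.
  clause (light ∨ ¬lock ∨ safe) is falsified — backtrack.
So lock = False.
  then (fan ∨ ¬light ∨ lock ∨ safe) forces light = False.
All clauses satisfied.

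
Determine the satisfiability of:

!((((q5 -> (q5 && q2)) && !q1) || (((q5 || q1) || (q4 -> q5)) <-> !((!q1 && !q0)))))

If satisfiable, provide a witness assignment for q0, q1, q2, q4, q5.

q0: False; q1: False; q2: False; q4: False; q5: True

  !((((q5 -> (q5 && q2)) && !q1) || (((q5 || q1) || (q4 -> q5)) <-> !((!q1 && !q0))))) = True
    ((q5 -> (q5 && q2)) && !q1) || (((q5 || q1) || (q4 -> q5)) <-> !((!q1 && !q0))) = False
      (q5 -> (q5 && q2)) && !q1 = False
        q5 -> (q5 && q2) = False
          q5 && q2 = False
        !q1 = True
      ((q5 || q1) || (q4 -> q5)) <-> !((!q1 && !q0)) = False
        (q5 || q1) || (q4 -> q5) = True
          q5 || q1 = True
          q4 -> q5 = True
        !((!q1 && !q0)) = False
          !q1 && !q0 = True
            !q1 = True
            !q0 = True
The formula evaluates to True.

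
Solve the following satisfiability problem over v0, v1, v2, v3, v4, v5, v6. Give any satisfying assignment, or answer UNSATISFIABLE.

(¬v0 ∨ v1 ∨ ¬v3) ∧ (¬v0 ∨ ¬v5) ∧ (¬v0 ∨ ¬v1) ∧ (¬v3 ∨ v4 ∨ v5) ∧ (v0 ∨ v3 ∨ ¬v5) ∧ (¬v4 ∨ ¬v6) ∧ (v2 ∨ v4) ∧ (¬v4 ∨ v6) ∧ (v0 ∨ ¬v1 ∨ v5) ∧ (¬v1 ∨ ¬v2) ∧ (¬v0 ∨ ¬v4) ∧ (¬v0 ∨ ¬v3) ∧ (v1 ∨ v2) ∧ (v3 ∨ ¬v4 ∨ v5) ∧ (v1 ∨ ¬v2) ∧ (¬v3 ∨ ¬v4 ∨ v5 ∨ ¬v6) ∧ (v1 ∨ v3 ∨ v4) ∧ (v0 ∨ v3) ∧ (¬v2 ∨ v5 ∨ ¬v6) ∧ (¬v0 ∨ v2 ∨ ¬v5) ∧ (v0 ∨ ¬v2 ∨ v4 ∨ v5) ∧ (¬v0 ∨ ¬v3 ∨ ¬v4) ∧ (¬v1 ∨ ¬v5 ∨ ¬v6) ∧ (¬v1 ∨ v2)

Case v2 = True:
  (¬v1 ∨ ¬v2) forces v1 = False.
  Clause (v1 ∨ ¬v2) is falsified — contradiction.
Case v2 = False:
  (v2 ∨ v4) forces v4 = True.
  (¬v4 ∨ ¬v6) forces v6 = False.
  Clause (¬v4 ∨ v6) is falsified — contradiction.
Both cases fail, so the formula is unsatisfiable.

Unsatisfiable — no assignment works.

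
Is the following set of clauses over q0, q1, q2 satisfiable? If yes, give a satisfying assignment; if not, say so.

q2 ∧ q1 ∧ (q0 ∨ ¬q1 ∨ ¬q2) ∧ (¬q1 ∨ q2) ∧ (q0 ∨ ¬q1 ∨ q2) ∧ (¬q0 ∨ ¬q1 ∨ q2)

q0: True; q1: True; q2: True

Unit clause (q2) forces q2 = True.
Unit clause (q1) forces q1 = True.
In (q0 ∨ ¬q1 ∨ ¬q2) only q0 is left, so q0 = True.
Check each clause:
  (q2): q2 holds.
  (q1): q1 holds.
  (q0 ∨ ¬q1 ∨ ¬q2): q0 holds.
  (¬q1 ∨ q2): q2 holds.
  (q0 ∨ ¬q1 ∨ q2): q0 holds.
  (¬q0 ∨ ¬q1 ∨ q2): q2 holds.
All clauses satisfied.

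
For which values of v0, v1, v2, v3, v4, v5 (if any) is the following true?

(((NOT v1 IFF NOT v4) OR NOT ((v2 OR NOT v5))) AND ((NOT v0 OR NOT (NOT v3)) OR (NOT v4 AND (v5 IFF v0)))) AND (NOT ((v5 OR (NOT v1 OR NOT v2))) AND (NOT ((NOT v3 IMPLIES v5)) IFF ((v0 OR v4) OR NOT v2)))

v0 = False, v1 = True, v2 = True, v3 = False, v4 = True, v5 = False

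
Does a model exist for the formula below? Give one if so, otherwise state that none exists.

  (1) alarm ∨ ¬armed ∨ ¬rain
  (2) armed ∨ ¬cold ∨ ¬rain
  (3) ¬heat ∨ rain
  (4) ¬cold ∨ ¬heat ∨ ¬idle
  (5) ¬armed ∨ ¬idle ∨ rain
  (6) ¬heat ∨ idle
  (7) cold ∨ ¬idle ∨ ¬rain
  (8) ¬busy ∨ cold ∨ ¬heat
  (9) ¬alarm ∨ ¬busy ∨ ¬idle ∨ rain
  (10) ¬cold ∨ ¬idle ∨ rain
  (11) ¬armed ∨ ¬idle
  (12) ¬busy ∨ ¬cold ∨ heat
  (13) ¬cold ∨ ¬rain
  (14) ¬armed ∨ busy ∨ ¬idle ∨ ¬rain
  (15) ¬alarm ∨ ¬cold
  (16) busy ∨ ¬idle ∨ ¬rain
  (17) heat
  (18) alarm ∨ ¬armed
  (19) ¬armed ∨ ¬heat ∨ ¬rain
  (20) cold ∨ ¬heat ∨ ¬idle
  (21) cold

The formula is unsatisfiable.

Case cold = True:
  (¬cold ∨ ¬rain) forces rain = False.
  (¬heat ∨ rain) forces heat = False.
  Clause (heat) is falsified — contradiction.
Case cold = False:
  Clause (cold) is falsified — contradiction.
Both cases fail, so the formula is unsatisfiable.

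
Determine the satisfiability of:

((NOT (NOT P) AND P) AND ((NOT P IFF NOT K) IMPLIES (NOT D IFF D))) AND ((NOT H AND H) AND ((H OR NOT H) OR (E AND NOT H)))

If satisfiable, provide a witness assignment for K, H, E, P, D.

Case H = True: the conjunct NOT H is False.
Case H = False: the conjunct H is False.
Both cases fail — unsatisfiable.

Unsatisfiable — no assignment works.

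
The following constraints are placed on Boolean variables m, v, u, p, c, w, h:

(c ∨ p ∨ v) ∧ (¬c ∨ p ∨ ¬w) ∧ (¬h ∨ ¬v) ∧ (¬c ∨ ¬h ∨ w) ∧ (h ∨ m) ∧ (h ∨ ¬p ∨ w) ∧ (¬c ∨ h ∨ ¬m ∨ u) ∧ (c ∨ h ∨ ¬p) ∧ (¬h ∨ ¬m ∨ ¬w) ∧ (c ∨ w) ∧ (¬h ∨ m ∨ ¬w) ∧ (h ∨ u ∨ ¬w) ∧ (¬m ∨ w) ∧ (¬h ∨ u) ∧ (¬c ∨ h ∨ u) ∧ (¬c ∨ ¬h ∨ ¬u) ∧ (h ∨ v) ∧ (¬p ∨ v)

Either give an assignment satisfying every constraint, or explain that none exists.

Set m = True.
  then (¬m ∨ w) forces w = True.
  then (¬h ∨ ¬m ∨ ¬w) forces h = False.
  then (h ∨ u ∨ ¬w) forces u = True.
  then (h ∨ v) forces v = True.
Set p = True.
  then (c ∨ h ∨ ¬p) forces c = True.
All clauses satisfied.

m=T; v=T; u=T; p=T; c=T; w=T; h=F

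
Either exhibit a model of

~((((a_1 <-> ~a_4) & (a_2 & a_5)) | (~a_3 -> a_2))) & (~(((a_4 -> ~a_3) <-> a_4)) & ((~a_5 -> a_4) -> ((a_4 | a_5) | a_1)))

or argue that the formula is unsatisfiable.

a_1 = True; a_2 = False; a_3 = False; a_4 = False; a_5 = False

  ~((((a_1 <-> ~a_4) & (a_2 & a_5)) | (~a_3 -> a_2))) = True
    ((a_1 <-> ~a_4) & (a_2 & a_5)) | (~a_3 -> a_2) = False
      (a_1 <-> ~a_4) & (a_2 & a_5) = False
        a_1 <-> ~a_4 = True
          ~a_4 = True
        a_2 & a_5 = False
      ~a_3 -> a_2 = False
        ~a_3 = True
  ~(((a_4 -> ~a_3) <-> a_4)) & ((~a_5 -> a_4) -> ((a_4 | a_5) | a_1)) = True
    ~(((a_4 -> ~a_3) <-> a_4)) = True
      (a_4 -> ~a_3) <-> a_4 = False
        a_4 -> ~a_3 = True
          ~a_3 = True
    (~a_5 -> a_4) -> ((a_4 | a_5) | a_1) = True
      ~a_5 -> a_4 = False
        ~a_5 = True
      (a_4 | a_5) | a_1 = True
        a_4 | a_5 = False
Both conjuncts True, so the formula holds.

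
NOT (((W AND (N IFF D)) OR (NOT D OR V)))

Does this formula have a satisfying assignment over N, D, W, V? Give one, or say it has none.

N=F, D=T, W=T, V=F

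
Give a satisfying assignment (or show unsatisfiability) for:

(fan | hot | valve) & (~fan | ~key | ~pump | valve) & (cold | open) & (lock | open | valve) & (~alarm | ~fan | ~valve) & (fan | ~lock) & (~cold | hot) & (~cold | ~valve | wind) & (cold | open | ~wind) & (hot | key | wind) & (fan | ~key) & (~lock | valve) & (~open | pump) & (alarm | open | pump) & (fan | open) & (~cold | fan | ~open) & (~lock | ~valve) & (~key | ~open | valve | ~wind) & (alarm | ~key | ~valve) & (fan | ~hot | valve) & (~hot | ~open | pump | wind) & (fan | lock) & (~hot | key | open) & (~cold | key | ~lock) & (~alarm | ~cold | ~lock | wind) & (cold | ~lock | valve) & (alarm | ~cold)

Set open = True.
  then (~open | pump) forces pump = True.
Set valve = False.
  then (~lock | valve) forces lock = False.
  then (fan | lock) forces fan = True.
  then (~fan | ~key | ~pump | valve) forces key = False.
Set wind = True.
Set alarm = True.
Set hot = True.
Set cold = True.
All clauses satisfied.

open: True; valve: False; wind: True; lock: False; pump: True; alarm: True; fan: True; hot: True; key: False; cold: True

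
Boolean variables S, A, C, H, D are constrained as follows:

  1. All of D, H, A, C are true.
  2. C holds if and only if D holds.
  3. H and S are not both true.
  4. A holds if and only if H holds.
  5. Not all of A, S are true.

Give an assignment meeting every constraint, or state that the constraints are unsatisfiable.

S: False, A: True, C: True, H: True, D: True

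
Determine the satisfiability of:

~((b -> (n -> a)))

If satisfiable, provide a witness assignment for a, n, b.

a = False, n = True, b = True

  ~((b -> (n -> a))) = True
    b -> (n -> a) = False
      n -> a = False
The formula evaluates to True.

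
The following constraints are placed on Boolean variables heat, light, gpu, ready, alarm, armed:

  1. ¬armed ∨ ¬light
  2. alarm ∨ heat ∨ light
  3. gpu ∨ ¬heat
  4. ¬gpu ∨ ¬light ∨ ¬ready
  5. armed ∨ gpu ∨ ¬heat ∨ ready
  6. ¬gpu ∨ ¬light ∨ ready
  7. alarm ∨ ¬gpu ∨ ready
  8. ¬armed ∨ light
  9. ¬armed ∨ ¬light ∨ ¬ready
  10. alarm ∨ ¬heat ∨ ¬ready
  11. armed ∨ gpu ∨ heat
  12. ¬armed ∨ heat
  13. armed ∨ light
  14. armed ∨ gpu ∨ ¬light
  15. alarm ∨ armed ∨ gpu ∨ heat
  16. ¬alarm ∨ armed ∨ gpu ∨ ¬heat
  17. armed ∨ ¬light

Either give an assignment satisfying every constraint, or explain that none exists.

Case light = True:
  (¬armed ∨ ¬light) forces armed = False.
  Clause (armed ∨ ¬light) is falsified — contradiction.
Case light = False:
  (¬armed ∨ light) forces armed = False.
  Clause (armed ∨ light) is falsified — contradiction.
Both cases fail, so the formula is unsatisfiable.

The formula is unsatisfiable.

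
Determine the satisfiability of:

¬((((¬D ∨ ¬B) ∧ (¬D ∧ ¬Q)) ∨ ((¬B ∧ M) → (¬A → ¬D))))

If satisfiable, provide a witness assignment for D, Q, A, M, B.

D: True; Q: False; A: False; M: True; B: False

  ¬((((¬D ∨ ¬B) ∧ (¬D ∧ ¬Q)) ∨ ((¬B ∧ M) → (¬A → ¬D)))) = True
    ((¬D ∨ ¬B) ∧ (¬D ∧ ¬Q)) ∨ ((¬B ∧ M) → (¬A → ¬D)) = False
      (¬D ∨ ¬B) ∧ (¬D ∧ ¬Q) = False
        ¬D ∨ ¬B = True
          ¬D = False
          ¬B = True
        ¬D ∧ ¬Q = False
          ¬D = False
          ¬Q = True
      (¬B ∧ M) → (¬A → ¬D) = False
        ¬B ∧ M = True
          ¬B = True
        ¬A → ¬D = False
          ¬A = True
          ¬D = False
The formula evaluates to True.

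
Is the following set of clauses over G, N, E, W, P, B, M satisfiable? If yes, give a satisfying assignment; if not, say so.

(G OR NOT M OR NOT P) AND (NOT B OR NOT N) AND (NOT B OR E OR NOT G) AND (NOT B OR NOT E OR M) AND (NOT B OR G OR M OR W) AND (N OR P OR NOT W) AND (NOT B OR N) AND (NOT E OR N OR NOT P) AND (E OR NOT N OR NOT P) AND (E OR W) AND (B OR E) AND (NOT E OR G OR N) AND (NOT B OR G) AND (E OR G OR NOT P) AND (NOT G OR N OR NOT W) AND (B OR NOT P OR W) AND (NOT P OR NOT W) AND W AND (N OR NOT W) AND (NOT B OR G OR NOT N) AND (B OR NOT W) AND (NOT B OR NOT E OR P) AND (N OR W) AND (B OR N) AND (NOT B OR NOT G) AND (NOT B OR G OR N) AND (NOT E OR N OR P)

Case W = True:
  (NOT P OR NOT W) forces P = False.
  (N OR P OR NOT W) forces N = True.
  (NOT B OR NOT N) forces B = False.
  Clause (B OR NOT W) is falsified — contradiction.
Case W = False:
  Clause (W) is falsified — contradiction.
Both cases fail, so the formula is unsatisfiable.

Unsatisfiable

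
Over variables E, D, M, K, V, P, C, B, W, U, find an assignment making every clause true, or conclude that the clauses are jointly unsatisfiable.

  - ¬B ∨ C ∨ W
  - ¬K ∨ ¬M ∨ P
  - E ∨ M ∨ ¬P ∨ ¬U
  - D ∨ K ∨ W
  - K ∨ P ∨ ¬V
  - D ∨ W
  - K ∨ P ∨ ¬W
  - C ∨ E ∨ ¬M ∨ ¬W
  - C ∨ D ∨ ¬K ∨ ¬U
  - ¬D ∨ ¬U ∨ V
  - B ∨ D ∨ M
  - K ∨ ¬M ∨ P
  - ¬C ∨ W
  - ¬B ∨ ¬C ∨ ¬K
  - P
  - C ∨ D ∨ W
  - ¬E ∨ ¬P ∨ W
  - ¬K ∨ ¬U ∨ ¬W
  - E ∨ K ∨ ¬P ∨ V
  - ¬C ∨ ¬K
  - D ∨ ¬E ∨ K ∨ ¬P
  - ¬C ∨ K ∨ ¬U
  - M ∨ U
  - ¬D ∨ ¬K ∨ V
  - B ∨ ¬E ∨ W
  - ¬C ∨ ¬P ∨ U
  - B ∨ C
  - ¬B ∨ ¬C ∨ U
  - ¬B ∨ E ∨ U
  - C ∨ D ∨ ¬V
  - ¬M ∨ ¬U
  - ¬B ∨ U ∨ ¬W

Unit clause (P) forces P = True.
Set E = True.
  then (¬E ∨ ¬P ∨ W) forces W = True.
Set D = True.
Set M = False.
  then (M ∨ U) forces U = True.
  then (¬D ∨ ¬U ∨ V) forces V = True.
  then (¬K ∨ ¬U ∨ ¬W) forces K = False.
  then (¬C ∨ K ∨ ¬U) forces C = False.
  then (B ∨ C) forces B = True.
All clauses satisfied.

E = True; D = True; M = False; K = False; V = True; P = True; C = False; B = True; W = True; U = True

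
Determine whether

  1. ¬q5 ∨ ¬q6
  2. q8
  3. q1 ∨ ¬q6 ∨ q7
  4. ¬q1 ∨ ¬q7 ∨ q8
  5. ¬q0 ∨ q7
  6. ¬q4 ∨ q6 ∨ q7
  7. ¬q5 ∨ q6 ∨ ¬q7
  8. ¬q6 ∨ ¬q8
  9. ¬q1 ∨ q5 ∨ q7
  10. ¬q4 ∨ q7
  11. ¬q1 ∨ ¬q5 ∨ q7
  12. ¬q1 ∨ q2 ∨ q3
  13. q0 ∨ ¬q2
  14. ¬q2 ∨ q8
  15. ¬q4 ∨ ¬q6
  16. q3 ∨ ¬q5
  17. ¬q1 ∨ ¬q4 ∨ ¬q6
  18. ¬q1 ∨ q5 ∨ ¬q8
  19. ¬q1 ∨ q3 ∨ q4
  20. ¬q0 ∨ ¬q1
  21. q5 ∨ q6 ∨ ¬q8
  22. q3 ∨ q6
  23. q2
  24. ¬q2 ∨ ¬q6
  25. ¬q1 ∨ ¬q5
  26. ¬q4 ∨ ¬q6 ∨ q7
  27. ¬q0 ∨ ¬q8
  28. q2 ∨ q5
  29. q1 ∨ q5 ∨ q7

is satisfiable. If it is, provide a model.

Case q2 = True:
  (q8) forces q8 = True.
  (¬q6 ∨ ¬q8) forces q6 = False.
  (q0 ∨ ¬q2) forces q0 = True.
  Clause (¬q0 ∨ ¬q8) is falsified — contradiction.
Case q2 = False:
  Clause (q2) is falsified — contradiction.
Both cases fail, so the formula is unsatisfiable.

UNSATISFIABLE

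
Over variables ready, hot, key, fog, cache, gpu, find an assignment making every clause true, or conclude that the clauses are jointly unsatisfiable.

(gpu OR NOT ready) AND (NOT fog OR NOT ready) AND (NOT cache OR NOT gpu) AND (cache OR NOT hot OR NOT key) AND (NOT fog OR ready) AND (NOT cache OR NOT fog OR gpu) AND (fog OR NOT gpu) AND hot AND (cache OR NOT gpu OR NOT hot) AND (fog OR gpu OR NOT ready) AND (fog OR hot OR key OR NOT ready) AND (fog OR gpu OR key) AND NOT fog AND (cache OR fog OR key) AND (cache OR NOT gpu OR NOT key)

Unit clause (hot) forces hot = True.
Unit clause (NOT fog) forces fog = False.
In (fog OR NOT gpu) only NOT gpu is left, so gpu = False.
In (fog OR gpu OR NOT ready) only NOT ready is left, so ready = False.
In (fog OR gpu OR key) only key is left, so key = True.
In (cache OR NOT hot OR NOT key) only cache is left, so cache = True.
All clauses satisfied.

ready = False, hot = True, key = True, fog = False, cache = True, gpu = False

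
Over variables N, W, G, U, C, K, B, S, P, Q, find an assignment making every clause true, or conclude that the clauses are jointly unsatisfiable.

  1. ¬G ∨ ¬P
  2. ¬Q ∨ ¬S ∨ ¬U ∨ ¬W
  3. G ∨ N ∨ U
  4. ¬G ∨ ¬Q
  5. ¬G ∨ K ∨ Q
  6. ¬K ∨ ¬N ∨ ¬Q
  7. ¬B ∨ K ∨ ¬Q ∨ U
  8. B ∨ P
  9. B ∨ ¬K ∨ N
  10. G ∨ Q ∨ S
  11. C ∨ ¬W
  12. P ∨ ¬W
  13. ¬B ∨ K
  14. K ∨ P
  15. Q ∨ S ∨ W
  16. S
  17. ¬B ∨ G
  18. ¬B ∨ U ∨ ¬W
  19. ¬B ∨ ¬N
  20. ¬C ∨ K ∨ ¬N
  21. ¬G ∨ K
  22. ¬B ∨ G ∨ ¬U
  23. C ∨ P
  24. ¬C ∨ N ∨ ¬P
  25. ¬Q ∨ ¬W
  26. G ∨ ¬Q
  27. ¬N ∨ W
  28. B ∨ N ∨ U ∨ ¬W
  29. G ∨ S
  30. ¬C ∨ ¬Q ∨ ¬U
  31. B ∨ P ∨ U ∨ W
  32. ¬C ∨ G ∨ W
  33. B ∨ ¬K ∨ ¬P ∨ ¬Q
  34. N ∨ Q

N = True; W = True; G = False; U = False; C = True; K = True; B = False; S = True; P = True; Q = False

Unit clause (S) forces S = True.
Set N = True.
  then (¬B ∨ ¬N) forces B = False.
  then (¬N ∨ W) forces W = True.
  then (B ∨ P) forces P = True.
  then (C ∨ ¬W) forces C = True.
  then (¬C ∨ K ∨ ¬N) forces K = True.
  then (¬Q ∨ ¬W) forces Q = False.
  then (¬G ∨ ¬P) forces G = False.
Set U = False.
All clauses satisfied.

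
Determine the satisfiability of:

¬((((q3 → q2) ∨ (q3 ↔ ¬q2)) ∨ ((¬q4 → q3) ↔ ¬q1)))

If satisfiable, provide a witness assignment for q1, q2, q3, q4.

Case q3 = True: the formula simplifies to ¬(((q2 ∨ ¬q2) ∨ ¬q1)).
  q2 = True: this becomes ¬((True ∨ ¬q1)) = False.
  q2 = False: this becomes ¬((True ∨ ¬q1)) = False.
Case q3 = False: the formula becomes ¬((True ∨ (q4 ↔ ¬q1))) = False.
Both cases fail — unsatisfiable.

No satisfying assignment exists.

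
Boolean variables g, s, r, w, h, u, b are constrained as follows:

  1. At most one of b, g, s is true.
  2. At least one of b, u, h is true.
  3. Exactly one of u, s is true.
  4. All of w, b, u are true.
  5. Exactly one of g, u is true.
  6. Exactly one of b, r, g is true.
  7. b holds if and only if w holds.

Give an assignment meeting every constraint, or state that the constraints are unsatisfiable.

g = False, s = False, r = False, w = True, h = False, u = True, b = True

  (1) {b, g, s}: 1 true — at most one ✓
  (2) {b, u, h}: 2 true — at least one ✓
  (3) {u, s}: 1 true — exactly one ✓
  (4) {w, b, u}: all 3 true ✓
  (5) {g, u}: 1 true — exactly one ✓
  (6) {b, r, g}: 1 true — exactly one ✓
  (7) b=T, w=T — same ✓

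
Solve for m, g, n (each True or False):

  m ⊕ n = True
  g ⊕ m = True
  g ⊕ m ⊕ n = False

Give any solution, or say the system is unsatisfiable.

m=F, g=T, n=T

m ⊕ n = F ⊕ T = True ✓
g ⊕ m = T ⊕ F = True ✓
g ⊕ m ⊕ n = T ⊕ F ⊕ T = False ✓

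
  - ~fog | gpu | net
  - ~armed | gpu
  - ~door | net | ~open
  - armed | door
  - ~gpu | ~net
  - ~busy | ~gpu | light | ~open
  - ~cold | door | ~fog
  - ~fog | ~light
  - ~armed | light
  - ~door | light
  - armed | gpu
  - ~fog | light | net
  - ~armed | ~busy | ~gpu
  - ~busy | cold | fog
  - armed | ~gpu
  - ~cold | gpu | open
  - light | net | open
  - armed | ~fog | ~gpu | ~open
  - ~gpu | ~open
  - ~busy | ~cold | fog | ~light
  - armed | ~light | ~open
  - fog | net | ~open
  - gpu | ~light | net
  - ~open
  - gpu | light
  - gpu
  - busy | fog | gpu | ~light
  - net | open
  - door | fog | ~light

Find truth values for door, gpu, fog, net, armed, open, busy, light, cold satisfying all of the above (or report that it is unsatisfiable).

Case net = True:
  (~gpu | ~net) forces gpu = False.
  Clause (gpu) is falsified — contradiction.
Case net = False:
  (~open) forces open = False.
  Clause (net | open) is falsified — contradiction.
Both cases fail, so the formula is unsatisfiable.

Unsatisfiable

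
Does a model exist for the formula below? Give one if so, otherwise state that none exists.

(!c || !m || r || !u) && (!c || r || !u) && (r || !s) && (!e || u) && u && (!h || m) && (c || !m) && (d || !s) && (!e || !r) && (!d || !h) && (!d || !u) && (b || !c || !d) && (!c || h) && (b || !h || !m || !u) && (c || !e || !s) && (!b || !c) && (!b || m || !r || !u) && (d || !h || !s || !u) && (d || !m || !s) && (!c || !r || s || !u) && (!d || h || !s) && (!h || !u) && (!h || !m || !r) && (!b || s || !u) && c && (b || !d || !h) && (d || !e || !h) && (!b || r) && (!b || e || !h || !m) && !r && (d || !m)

Unsatisfiable — no assignment works.

Case c = True:
  (u) forces u = True.
  (!c || r || !u) forces r = True.
  Clause (!r) is falsified — contradiction.
Case c = False:
  Clause (c) is falsified — contradiction.
Both cases fail, so the formula is unsatisfiable.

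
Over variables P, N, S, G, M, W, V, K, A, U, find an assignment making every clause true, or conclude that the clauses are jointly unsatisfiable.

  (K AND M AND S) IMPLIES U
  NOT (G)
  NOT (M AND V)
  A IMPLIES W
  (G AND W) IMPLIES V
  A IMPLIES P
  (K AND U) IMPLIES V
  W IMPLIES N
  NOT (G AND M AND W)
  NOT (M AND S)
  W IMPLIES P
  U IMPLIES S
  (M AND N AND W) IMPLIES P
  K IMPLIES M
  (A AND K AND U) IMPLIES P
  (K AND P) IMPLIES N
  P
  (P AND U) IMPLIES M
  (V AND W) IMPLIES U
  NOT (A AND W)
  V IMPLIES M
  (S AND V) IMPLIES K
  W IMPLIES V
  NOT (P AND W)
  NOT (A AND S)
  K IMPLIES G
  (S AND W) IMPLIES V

Unit clause (NOT G) forces G = False.
In (G OR NOT K) only NOT K is left, so K = False.
Unit clause (P) forces P = True.
In (NOT P OR NOT W) only NOT W is left, so W = False.
In (NOT A OR W) only NOT A is left, so A = False.
Set N = False.
Set S = False.
  then (S OR NOT U) forces U = False.
Set M = False.
  then (M OR NOT V) forces V = False.
All clauses satisfied.

P: True, N: False, S: False, G: False, M: False, W: False, V: False, K: False, A: False, U: False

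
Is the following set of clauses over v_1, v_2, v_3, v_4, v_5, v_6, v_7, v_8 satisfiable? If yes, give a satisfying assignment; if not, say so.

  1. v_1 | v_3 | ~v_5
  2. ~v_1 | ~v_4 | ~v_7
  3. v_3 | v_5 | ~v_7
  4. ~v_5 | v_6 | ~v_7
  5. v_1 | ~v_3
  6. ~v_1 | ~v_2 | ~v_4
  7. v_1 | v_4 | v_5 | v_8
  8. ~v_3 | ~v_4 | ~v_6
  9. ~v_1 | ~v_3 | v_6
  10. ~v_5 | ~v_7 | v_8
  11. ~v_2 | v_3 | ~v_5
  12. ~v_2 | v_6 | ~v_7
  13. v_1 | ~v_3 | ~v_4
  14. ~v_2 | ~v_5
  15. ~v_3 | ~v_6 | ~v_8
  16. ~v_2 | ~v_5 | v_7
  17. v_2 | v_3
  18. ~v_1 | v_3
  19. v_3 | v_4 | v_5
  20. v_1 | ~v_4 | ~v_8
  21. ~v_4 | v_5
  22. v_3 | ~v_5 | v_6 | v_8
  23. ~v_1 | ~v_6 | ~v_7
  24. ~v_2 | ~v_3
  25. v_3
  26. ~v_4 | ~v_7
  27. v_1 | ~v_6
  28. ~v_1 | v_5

v_1 = True; v_2 = False; v_3 = True; v_4 = False; v_5 = True; v_6 = True; v_7 = False; v_8 = False

Unit clause (v_3) forces v_3 = True.
In (v_1 | ~v_3) only v_1 is left, so v_1 = True.
In (~v_1 | ~v_3 | v_6) only v_6 is left, so v_6 = True.
In (~v_3 | ~v_6 | ~v_8) only ~v_8 is left, so v_8 = False.
In (~v_1 | ~v_6 | ~v_7) only ~v_7 is left, so v_7 = False.
In (~v_2 | ~v_3) only ~v_2 is left, so v_2 = False.
In (~v_1 | v_5) only v_5 is left, so v_5 = True.
In (~v_3 | ~v_4 | ~v_6) only ~v_4 is left, so v_4 = False.
All clauses satisfied.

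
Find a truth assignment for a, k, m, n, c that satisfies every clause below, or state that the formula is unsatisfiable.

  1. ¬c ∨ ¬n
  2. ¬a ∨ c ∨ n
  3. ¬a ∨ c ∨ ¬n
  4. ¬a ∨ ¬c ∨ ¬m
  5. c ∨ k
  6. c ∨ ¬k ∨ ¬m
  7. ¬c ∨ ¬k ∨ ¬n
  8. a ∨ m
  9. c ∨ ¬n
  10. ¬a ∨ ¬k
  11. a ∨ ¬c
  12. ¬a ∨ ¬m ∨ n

a: True, k: False, m: False, n: False, c: True

Try a = False:
  (a ∨ m) forces m = True.
  (a ∨ ¬c) forces c = False.
  (c ∨ k) forces k = True.
  clause (c ∨ ¬k ∨ ¬m) is falsified — backtrack.
So a = True.
  then (¬a ∨ ¬k) forces k = False.
  then (c ∨ k) forces c = True.
  then (¬c ∨ ¬n) forces n = False.
  then (¬a ∨ ¬c ∨ ¬m) forces m = False.
All clauses satisfied.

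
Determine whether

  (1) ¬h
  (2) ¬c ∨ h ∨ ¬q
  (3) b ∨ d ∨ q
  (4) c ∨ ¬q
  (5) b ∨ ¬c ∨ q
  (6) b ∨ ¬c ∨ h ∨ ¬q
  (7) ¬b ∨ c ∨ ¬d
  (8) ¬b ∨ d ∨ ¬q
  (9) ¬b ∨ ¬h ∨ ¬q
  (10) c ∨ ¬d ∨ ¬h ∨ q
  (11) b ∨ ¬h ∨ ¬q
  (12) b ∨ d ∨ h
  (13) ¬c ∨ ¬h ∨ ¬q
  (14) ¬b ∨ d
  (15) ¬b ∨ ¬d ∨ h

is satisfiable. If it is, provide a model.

Unit clause (¬h) forces h = False.
Try c = True:
  (¬c ∨ h ∨ ¬q) forces q = False.
  (b ∨ ¬c ∨ q) forces b = True.
  (¬b ∨ d) forces d = True.
  clause (¬b ∨ ¬d ∨ h) is falsified — backtrack.
So c = False.
  then (c ∨ ¬q) forces q = False.
Set b = False.
  then (b ∨ d ∨ q) forces d = True.
All clauses satisfied.

c = False, q = False, h = False, b = False, d = True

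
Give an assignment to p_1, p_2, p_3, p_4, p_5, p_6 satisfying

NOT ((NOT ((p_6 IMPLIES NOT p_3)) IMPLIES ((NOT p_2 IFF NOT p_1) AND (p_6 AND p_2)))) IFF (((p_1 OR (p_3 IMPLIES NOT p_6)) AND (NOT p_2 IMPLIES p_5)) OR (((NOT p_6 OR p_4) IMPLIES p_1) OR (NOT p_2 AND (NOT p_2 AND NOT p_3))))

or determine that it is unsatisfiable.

p_1=F, p_2=F, p_3=T, p_4=F, p_5=T, p_6=T

  NOT ((NOT ((p_6 IMPLIES NOT p_3)) IMPLIES ((NOT p_2 IFF NOT p_1) AND (p_6 AND p_2)))) IFF (((p_1 OR (p_3 IMPLIES NOT p_6)) AND (NOT p_2 IMPLIES p_5)) OR (((NOT p_6 OR p_4) IMPLIES p_1) OR (NOT p_2 AND (NOT p_2 AND NOT p_3)))) = True
    NOT ((NOT ((p_6 IMPLIES NOT p_3)) IMPLIES ((NOT p_2 IFF NOT p_1) AND (p_6 AND p_2)))) = True
      NOT ((p_6 IMPLIES NOT p_3)) IMPLIES ((NOT p_2 IFF NOT p_1) AND (p_6 AND p_2)) = False
        NOT ((p_6 IMPLIES NOT p_3)) = True
          p_6 IMPLIES NOT p_3 = False
            NOT p_3 = False
        (NOT p_2 IFF NOT p_1) AND (p_6 AND p_2) = False
          NOT p_2 IFF NOT p_1 = True
            NOT p_2 = True
            NOT p_1 = True
          p_6 AND p_2 = False
    ((p_1 OR (p_3 IMPLIES NOT p_6)) AND (NOT p_2 IMPLIES p_5)) OR (((NOT p_6 OR p_4) IMPLIES p_1) OR (NOT p_2 AND (NOT p_2 AND NOT p_3))) = True
      (p_1 OR (p_3 IMPLIES NOT p_6)) AND (NOT p_2 IMPLIES p_5) = False
        p_1 OR (p_3 IMPLIES NOT p_6) = False
          p_3 IMPLIES NOT p_6 = False
            NOT p_6 = False
        NOT p_2 IMPLIES p_5 = True
          NOT p_2 = True
      ((NOT p_6 OR p_4) IMPLIES p_1) OR (NOT p_2 AND (NOT p_2 AND NOT p_3)) = True
        (NOT p_6 OR p_4) IMPLIES p_1 = True
          NOT p_6 OR p_4 = False
            NOT p_6 = False
        NOT p_2 AND (NOT p_2 AND NOT p_3) = False
          NOT p_2 = True
          NOT p_2 AND NOT p_3 = False
            NOT p_2 = True
            NOT p_3 = False
The formula evaluates to True.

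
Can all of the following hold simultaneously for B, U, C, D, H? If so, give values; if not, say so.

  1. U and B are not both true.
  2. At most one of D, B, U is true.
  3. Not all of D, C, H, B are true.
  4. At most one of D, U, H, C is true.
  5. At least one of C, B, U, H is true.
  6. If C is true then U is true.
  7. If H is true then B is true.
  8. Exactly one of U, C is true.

B=F, U=T, C=F, D=F, H=F

  (1) U=T, B=F — not both ✓
  (2) {D, B, U}: 1 true — at most one ✓
  (3) {D, C, H, B}: 0/4 true — not all ✓
  (4) {D, U, H, C}: 1 true — at most one ✓
  (5) {C, B, U, H}: 1 true — at least one ✓
  (6) C=F ⇒ U: vacuous ✓
  (7) H=F ⇒ B: vacuous ✓
  (8) {U, C}: 1 true — exactly one ✓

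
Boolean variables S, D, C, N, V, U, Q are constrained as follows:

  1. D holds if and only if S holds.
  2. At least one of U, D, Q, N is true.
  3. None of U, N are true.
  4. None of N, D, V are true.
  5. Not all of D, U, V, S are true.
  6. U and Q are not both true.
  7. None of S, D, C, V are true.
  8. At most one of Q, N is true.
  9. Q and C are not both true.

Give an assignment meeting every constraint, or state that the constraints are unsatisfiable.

S: False, D: False, C: False, N: False, V: False, U: False, Q: True

  (1) D=F, S=F — same ✓
  (2) {U, D, Q, N}: 1 true — at least one ✓
  (3) {U, N}: 0 true — none ✓
  (4) {N, D, V}: 0 true — none ✓
  (5) {D, U, V, S}: 0/4 true — not all ✓
  (6) U=F, Q=T — not both ✓
  (7) {S, D, C, V}: 0 true — none ✓
  (8) {Q, N}: 1 true — at most one ✓
  (9) Q=T, C=F — not both ✓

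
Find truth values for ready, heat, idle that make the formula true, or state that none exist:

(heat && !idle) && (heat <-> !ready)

ready = False; heat = True; idle = False

  heat && !idle = True
    !idle = True
  heat <-> !ready = True
    !ready = True
Both conjuncts True, so the formula holds.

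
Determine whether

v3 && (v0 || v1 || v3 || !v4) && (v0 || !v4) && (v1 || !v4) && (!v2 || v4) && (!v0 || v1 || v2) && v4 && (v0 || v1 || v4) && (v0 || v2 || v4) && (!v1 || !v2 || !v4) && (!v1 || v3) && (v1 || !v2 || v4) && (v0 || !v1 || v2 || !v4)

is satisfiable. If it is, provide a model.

v0: True; v1: True; v2: False; v3: True; v4: True

Unit clause (v3) forces v3 = True.
Unit clause (v4) forces v4 = True.
In (v0 || !v4) only v0 is left, so v0 = True.
In (v1 || !v4) only v1 is left, so v1 = True.
In (!v1 || !v2 || !v4) only !v2 is left, so v2 = False.
All clauses satisfied.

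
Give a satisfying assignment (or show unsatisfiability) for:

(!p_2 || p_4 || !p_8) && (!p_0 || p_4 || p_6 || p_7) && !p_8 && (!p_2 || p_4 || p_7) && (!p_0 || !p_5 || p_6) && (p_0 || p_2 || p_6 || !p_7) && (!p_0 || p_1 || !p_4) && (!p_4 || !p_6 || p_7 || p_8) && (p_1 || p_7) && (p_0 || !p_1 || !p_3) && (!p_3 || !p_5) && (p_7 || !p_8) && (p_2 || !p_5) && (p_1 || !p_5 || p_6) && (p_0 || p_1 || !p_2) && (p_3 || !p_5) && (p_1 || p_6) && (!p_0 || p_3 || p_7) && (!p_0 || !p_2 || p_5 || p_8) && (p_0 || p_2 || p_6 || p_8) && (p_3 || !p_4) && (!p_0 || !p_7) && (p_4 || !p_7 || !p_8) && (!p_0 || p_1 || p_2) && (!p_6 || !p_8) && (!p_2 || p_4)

Unit clause (!p_8) forces p_8 = False.
Set p_0 = False.
Set p_1 = False.
  then (p_1 || p_7) forces p_7 = True.
  then (p_0 || p_1 || !p_2) forces p_2 = False.
  then (p_1 || p_6) forces p_6 = True.
  then (p_2 || !p_5) forces p_5 = False.
Set p_3 = True.
Set p_4 = False.
All clauses satisfied.

p_0=F, p_1=F, p_2=F, p_3=T, p_4=F, p_5=F, p_6=T, p_7=T, p_8=F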